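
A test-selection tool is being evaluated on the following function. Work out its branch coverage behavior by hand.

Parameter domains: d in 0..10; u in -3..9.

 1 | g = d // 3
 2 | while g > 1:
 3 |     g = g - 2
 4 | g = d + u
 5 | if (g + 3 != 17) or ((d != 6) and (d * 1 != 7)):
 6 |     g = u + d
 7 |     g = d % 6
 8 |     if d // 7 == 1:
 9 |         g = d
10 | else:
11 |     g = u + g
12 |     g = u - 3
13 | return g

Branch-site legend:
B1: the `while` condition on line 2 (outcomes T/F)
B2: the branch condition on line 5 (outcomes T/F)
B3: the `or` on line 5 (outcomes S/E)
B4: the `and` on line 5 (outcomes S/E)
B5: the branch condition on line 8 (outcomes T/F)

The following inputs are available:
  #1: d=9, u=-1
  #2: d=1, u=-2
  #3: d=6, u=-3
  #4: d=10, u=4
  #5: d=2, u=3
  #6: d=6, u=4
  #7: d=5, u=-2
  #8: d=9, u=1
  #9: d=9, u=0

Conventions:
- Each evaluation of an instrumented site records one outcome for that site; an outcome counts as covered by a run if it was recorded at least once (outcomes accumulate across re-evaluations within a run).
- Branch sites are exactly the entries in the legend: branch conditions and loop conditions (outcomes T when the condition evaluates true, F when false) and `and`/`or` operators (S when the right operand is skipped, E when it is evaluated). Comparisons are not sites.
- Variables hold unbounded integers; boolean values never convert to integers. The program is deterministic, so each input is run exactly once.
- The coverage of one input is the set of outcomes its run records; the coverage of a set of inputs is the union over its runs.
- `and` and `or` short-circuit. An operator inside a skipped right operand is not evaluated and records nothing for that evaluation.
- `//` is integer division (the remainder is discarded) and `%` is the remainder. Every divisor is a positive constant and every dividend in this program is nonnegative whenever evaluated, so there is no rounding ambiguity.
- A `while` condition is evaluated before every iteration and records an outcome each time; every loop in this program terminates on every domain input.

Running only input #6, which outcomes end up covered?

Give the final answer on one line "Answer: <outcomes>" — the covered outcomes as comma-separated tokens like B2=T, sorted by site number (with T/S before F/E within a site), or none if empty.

Tracing the run of input #6 (d=6, u=4):
  B1->T, B1->F, B3->S, B2->T, B5->F
distinct outcomes covered: B1=T, B1=F, B2=T, B3=S, B5=F

Answer: B1=T, B1=F, B2=T, B3=S, B5=F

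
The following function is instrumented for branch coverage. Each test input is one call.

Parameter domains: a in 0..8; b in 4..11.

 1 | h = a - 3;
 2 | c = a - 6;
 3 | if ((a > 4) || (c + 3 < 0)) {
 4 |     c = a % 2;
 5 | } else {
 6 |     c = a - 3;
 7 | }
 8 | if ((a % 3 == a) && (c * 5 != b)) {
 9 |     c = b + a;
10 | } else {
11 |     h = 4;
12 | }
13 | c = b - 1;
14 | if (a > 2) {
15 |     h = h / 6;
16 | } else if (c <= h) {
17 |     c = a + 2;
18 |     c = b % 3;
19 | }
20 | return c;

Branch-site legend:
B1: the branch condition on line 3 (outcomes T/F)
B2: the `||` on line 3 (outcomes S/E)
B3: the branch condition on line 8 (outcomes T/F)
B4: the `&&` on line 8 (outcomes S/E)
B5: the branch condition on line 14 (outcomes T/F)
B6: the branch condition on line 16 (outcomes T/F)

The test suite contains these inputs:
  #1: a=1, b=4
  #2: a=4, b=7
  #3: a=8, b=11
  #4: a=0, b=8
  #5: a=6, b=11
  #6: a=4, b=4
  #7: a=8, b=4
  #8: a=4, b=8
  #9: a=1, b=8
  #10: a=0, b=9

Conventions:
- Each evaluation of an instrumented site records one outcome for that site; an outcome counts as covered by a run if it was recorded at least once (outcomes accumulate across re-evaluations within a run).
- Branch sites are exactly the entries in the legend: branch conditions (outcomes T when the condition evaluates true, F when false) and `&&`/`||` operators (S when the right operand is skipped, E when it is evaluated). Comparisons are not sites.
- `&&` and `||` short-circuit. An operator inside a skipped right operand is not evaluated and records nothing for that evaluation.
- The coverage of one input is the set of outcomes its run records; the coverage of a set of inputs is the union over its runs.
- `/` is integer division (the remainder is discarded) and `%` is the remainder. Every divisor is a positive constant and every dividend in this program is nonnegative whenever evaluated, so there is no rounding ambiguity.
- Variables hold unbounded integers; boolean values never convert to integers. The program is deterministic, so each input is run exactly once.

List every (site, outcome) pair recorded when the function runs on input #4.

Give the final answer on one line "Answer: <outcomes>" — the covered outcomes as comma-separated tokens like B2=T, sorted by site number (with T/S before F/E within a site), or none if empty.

Event log for input #4 (a=0, b=8):
  B2->E, B1->T, B4->E, B3->T, B5->F, B6->F
collecting distinct outcomes: B1=T, B2=E, B3=T, B4=E, B5=F, B6=F

Answer: B1=T, B2=E, B3=T, B4=E, B5=F, B6=F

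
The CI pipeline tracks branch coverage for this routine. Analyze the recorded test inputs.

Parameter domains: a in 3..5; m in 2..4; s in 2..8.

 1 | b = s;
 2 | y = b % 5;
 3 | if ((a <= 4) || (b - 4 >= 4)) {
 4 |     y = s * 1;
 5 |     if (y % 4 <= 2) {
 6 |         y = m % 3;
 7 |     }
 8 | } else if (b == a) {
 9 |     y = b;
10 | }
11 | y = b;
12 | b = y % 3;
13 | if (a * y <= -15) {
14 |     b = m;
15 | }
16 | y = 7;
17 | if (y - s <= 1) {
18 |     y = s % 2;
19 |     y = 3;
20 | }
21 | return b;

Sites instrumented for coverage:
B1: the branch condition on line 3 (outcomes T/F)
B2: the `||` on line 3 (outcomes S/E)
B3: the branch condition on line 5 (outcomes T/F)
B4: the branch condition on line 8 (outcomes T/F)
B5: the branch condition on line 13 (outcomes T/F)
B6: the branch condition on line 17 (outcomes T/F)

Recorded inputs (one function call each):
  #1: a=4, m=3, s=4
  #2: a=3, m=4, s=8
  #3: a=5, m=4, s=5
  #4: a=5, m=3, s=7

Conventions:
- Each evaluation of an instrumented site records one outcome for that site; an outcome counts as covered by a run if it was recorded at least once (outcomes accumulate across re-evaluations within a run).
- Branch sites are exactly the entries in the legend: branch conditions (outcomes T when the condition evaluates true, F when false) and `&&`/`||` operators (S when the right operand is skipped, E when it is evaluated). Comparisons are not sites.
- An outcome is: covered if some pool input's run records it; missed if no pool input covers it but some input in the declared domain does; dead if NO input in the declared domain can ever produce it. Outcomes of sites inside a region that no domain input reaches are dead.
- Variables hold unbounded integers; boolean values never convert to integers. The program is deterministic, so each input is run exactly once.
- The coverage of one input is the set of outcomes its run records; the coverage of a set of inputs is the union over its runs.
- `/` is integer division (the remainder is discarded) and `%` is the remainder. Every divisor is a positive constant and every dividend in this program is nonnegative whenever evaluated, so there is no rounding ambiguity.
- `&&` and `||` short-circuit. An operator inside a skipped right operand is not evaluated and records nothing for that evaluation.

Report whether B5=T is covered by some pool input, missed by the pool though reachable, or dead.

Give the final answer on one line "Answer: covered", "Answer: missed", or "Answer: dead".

no pool input records B5=T
checking all 63 inputs in the declared domain: B5=T is never recorded -> dead

Answer: dead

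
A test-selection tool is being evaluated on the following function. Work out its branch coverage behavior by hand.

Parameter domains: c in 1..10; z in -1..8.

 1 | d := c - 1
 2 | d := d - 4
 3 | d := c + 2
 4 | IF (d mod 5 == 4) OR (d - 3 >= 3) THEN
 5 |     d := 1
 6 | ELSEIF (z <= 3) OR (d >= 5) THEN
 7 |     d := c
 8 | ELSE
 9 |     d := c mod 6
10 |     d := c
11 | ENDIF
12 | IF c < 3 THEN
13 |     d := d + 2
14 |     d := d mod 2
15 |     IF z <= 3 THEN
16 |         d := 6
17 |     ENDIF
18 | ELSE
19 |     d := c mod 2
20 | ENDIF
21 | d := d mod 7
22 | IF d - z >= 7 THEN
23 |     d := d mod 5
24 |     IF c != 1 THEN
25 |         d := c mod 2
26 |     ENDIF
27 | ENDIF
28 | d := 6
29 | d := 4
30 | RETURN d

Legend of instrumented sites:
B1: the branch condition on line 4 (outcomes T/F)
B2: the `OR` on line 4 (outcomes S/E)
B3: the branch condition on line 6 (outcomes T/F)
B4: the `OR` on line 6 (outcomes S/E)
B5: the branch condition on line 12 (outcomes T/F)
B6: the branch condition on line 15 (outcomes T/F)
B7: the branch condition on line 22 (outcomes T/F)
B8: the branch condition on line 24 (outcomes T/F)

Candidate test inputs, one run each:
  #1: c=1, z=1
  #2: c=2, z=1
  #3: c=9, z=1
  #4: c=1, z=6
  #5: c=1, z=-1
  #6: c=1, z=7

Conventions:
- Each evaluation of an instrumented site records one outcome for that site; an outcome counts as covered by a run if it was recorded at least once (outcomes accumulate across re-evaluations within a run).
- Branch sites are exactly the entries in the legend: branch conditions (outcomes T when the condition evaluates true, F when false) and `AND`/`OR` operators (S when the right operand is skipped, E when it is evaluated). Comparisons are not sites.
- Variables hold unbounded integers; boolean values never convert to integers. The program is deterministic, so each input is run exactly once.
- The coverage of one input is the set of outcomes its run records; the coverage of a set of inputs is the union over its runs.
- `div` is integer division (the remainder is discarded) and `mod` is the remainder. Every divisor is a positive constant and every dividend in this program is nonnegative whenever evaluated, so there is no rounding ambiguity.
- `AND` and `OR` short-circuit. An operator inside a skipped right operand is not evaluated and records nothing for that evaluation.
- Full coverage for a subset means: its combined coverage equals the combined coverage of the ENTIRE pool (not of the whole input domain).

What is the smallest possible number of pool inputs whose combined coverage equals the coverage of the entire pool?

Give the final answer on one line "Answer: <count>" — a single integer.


input #1 (c=1, z=1): events B2->E, B1->F, B4->S, B3->T, B5->T, B6->T, B7->F; covers B1=F, B2=E, B3=T, B4=S, B5=T, B6=T, B7=F
input #2 (c=2, z=1): events B2->S, B1->T, B5->T, B6->T, B7->F; covers B1=T, B2=S, B5=T, B6=T, B7=F
input #3 (c=9, z=1): events B2->E, B1->T, B5->F, B7->F; covers B1=T, B2=E, B5=F, B7=F
input #4 (c=1, z=6): events B2->E, B1->F, B4->E, B3->F, B5->T, B6->F, B7->F; covers B1=F, B2=E, B3=F, B4=E, B5=T, B6=F, B7=F
input #5 (c=1, z=-1): events B2->E, B1->F, B4->S, B3->T, B5->T, B6->T, B7->T, B8->F; covers B1=F, B2=E, B3=T, B4=S, B5=T, B6=T, B7=T, B8=F
input #6 (c=1, z=7): events B2->E, B1->F, B4->E, B3->F, B5->T, B6->F, B7->F; covers B1=F, B2=E, B3=F, B4=E, B5=T, B6=F, B7=F
pool-wide coverage (15 outcomes): B1=T, B1=F, B2=S, B2=E, B3=T, B3=F, B4=S, B4=E, B5=T, B5=F, B6=T, B6=F, B7=T, B7=F, B8=F
checked all size-1 subsets: none covers 15 outcomes (max 8/15)
checked all size-2 subsets: none covers 15 outcomes (max 12/15)
checked all size-3 subsets: none covers 15 outcomes (max 14/15)
at size 4, {2, 3, 4, 5} reaches all 15 outcomes; every lexicographically earlier size-4 subset fails
Answer: 4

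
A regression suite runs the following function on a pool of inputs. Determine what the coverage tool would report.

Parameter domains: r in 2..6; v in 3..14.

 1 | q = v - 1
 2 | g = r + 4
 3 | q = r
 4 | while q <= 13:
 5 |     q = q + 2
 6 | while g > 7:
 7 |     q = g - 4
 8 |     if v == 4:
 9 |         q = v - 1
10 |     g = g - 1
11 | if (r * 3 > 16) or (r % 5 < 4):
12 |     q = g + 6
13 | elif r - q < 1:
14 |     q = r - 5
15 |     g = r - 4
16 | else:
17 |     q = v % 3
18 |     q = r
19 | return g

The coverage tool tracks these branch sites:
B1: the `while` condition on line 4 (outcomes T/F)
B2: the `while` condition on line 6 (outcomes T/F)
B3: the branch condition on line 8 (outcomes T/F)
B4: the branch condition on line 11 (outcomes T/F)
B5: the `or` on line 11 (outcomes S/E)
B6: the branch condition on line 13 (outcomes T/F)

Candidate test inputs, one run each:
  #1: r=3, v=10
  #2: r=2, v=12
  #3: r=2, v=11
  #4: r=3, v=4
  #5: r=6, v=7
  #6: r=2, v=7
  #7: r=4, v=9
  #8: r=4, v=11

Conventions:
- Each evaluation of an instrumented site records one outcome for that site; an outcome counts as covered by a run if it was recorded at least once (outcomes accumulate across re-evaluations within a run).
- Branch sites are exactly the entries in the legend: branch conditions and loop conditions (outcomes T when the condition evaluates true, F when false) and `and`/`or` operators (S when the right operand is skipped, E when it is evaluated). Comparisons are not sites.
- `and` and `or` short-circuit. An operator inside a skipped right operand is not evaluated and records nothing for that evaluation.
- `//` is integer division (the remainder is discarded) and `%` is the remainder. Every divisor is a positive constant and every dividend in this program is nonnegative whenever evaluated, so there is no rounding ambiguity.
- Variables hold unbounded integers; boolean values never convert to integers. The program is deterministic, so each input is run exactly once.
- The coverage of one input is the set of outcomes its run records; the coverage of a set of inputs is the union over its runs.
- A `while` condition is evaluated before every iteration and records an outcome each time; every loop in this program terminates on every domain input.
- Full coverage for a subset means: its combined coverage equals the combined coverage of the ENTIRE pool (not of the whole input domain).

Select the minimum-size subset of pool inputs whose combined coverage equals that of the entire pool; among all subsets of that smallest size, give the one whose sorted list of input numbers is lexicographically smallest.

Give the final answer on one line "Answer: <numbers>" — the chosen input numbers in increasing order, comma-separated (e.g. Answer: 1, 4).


test 1 (r=3, v=10) fires B1->T, B1->T, B1->T, B1->T, B1->T, B1->T, B1->F, B2->F, B5->E, B4->T; hits B1=T, B1=F, B2=F, B4=T, B5=E
test 2 (r=2, v=12) fires B1->T, B1->T, B1->T, B1->T, B1->T, B1->T, B1->F, B2->F, B5->E, B4->T; hits B1=T, B1=F, B2=F, B4=T, B5=E
test 3 (r=2, v=11) fires B1->T, B1->T, B1->T, B1->T, B1->T, B1->T, B1->F, B2->F, B5->E, B4->T; hits B1=T, B1=F, B2=F, B4=T, B5=E
test 4 (r=3, v=4) fires B1->T, B1->T, B1->T, B1->T, B1->T, B1->T, B1->F, B2->F, B5->E, B4->T; hits B1=T, B1=F, B2=F, B4=T, B5=E
test 5 (r=6, v=7) fires B1->T, B1->T, B1->T, B1->T, B1->F, B2->T, B3->F, B2->T, B3->F, B2->T, B3->F, B2->F, B5->S, B4->T; hits B1=T, B1=F, B2=T, B2=F, B3=F, B4=T, B5=S
test 6 (r=2, v=7) fires B1->T, B1->T, B1->T, B1->T, B1->T, B1->T, B1->F, B2->F, B5->E, B4->T; hits B1=T, B1=F, B2=F, B4=T, B5=E
test 7 (r=4, v=9) fires B1->T, B1->T, B1->T, B1->T, B1->T, B1->F, B2->T, B3->F, B2->F, B5->E, B4->F, B6->T; hits B1=T, B1=F, B2=T, B2=F, B3=F, B4=F, B5=E, B6=T
test 8 (r=4, v=11) fires B1->T, B1->T, B1->T, B1->T, B1->T, B1->F, B2->T, B3->F, B2->F, B5->E, B4->F, B6->T; hits B1=T, B1=F, B2=T, B2=F, B3=F, B4=F, B5=E, B6=T
union over all inputs: B1=T, B1=F, B2=T, B2=F, B3=F, B4=T, B4=F, B5=S, B5=E, B6=T (10 outcomes)
size 1 is not enough: best union over all size-1 subsets is 8/10
the canonical winner is {5, 7}: size 2, full 10-outcome coverage, earliest index list among size-2 covers
Answer: 5, 7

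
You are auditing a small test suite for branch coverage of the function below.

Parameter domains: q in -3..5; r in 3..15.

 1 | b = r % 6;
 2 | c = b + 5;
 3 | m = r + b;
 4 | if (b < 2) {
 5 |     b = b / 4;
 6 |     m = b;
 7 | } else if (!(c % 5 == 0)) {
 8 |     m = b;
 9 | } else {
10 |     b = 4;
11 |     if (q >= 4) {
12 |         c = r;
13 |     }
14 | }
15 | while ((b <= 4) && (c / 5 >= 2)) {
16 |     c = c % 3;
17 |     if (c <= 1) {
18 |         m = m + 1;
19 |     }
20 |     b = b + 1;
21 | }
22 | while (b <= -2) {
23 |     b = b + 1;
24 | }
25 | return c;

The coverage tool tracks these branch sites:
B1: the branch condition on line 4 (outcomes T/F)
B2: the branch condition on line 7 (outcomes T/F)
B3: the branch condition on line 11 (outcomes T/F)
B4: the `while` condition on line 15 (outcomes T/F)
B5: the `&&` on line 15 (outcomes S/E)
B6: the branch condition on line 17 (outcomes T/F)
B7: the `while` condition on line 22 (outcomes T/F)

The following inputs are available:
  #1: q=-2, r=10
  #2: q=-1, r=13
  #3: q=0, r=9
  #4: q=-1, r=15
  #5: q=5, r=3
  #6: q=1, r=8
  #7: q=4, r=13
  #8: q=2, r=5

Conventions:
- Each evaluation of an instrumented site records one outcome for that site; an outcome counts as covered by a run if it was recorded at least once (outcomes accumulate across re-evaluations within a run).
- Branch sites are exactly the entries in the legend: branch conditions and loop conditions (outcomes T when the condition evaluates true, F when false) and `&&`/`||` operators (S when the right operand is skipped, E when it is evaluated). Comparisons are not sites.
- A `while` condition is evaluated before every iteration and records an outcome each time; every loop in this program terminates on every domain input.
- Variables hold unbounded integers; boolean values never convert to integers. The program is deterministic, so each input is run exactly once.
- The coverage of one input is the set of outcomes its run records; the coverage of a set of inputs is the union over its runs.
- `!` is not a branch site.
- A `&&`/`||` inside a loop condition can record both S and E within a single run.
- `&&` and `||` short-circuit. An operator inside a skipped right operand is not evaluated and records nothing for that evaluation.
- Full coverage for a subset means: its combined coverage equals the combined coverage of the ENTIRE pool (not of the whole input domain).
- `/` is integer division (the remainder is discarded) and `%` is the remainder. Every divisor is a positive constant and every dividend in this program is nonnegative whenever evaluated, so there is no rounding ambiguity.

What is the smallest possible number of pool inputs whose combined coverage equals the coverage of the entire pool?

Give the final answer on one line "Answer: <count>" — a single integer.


#1 (q=-2, r=10) -> covered: B1=F, B2=T, B4=F, B5=E, B7=F
#2 (q=-1, r=13) -> covered: B1=T, B4=F, B5=E, B7=F
#3 (q=0, r=9) -> covered: B1=F, B2=T, B4=F, B5=E, B7=F
#4 (q=-1, r=15) -> covered: B1=F, B2=T, B4=F, B5=E, B7=F
#5 (q=5, r=3) -> covered: B1=F, B2=T, B4=F, B5=E, B7=F
#6 (q=1, r=8) -> covered: B1=F, B2=T, B4=F, B5=E, B7=F
#7 (q=4, r=13) -> covered: B1=T, B4=F, B5=E, B7=F
#8 (q=2, r=5) -> covered: B1=F, B2=F, B3=F, B4=T, B4=F, B5=S, B5=E, B6=T, B7=F
pool-wide coverage (11 outcomes): B1=T, B1=F, B2=T, B2=F, B3=F, B4=T, B4=F, B5=S, B5=E, B6=T, B7=F
size 1 is not enough: best union over all size-1 subsets is 9/11
size 2 is not enough: best union over all size-2 subsets is 10/11
inputs {1, 2, 8} (size 3) cover everything; no size-3 subset with a lexicographically smaller index list covers all 11
Answer: 3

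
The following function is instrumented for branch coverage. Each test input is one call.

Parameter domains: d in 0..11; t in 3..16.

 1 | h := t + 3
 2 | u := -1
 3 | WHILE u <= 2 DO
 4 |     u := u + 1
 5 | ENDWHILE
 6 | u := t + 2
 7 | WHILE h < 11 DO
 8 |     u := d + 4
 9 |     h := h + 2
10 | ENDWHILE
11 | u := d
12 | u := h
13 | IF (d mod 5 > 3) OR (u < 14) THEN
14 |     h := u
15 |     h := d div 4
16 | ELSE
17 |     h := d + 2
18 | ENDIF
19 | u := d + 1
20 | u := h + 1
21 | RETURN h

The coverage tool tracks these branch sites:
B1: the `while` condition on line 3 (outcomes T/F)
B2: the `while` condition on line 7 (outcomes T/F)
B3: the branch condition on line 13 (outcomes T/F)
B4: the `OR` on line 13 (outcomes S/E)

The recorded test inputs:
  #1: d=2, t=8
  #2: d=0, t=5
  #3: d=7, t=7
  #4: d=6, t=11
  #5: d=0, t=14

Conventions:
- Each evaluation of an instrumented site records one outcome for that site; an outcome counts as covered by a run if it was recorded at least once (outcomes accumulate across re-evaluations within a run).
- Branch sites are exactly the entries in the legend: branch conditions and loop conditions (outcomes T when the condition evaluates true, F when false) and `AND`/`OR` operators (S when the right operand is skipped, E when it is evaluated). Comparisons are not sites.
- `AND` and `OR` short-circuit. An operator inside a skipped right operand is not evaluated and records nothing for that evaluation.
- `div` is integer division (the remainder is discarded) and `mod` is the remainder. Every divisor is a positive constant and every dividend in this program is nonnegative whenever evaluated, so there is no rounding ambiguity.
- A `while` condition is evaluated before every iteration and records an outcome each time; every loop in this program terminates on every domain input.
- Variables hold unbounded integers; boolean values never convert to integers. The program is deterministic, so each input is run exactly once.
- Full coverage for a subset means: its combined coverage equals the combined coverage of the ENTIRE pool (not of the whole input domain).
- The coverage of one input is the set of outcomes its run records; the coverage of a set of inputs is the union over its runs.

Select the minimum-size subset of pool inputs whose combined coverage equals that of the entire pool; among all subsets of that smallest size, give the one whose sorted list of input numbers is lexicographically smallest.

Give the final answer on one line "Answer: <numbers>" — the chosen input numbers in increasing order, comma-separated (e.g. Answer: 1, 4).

test 1 (d=2, t=8) fires B1->T, B1->T, B1->T, B1->T, B1->F, B2->F, B4->E, B3->T; hits B1=T, B1=F, B2=F, B3=T, B4=E
test 2 (d=0, t=5) fires B1->T, B1->T, B1->T, B1->T, B1->F, B2->T, B2->T, B2->F, B4->E, B3->T; hits B1=T, B1=F, B2=T, B2=F, B3=T, B4=E
test 3 (d=7, t=7) fires B1->T, B1->T, B1->T, B1->T, B1->F, B2->T, B2->F, B4->E, B3->T; hits B1=T, B1=F, B2=T, B2=F, B3=T, B4=E
test 4 (d=6, t=11) fires B1->T, B1->T, B1->T, B1->T, B1->F, B2->F, B4->E, B3->F; hits B1=T, B1=F, B2=F, B3=F, B4=E
test 5 (d=0, t=14) fires B1->T, B1->T, B1->T, B1->T, B1->F, B2->F, B4->E, B3->F; hits B1=T, B1=F, B2=F, B3=F, B4=E
the full pool covers 7 outcomes: B1=T, B1=F, B2=T, B2=F, B3=T, B3=F, B4=E
every size-1 subset falls short of the 7 outcomes (best: 6/7)
the canonical winner is {2, 4}: size 2, full 7-outcome coverage, earliest index list among size-2 covers

Answer: 2, 4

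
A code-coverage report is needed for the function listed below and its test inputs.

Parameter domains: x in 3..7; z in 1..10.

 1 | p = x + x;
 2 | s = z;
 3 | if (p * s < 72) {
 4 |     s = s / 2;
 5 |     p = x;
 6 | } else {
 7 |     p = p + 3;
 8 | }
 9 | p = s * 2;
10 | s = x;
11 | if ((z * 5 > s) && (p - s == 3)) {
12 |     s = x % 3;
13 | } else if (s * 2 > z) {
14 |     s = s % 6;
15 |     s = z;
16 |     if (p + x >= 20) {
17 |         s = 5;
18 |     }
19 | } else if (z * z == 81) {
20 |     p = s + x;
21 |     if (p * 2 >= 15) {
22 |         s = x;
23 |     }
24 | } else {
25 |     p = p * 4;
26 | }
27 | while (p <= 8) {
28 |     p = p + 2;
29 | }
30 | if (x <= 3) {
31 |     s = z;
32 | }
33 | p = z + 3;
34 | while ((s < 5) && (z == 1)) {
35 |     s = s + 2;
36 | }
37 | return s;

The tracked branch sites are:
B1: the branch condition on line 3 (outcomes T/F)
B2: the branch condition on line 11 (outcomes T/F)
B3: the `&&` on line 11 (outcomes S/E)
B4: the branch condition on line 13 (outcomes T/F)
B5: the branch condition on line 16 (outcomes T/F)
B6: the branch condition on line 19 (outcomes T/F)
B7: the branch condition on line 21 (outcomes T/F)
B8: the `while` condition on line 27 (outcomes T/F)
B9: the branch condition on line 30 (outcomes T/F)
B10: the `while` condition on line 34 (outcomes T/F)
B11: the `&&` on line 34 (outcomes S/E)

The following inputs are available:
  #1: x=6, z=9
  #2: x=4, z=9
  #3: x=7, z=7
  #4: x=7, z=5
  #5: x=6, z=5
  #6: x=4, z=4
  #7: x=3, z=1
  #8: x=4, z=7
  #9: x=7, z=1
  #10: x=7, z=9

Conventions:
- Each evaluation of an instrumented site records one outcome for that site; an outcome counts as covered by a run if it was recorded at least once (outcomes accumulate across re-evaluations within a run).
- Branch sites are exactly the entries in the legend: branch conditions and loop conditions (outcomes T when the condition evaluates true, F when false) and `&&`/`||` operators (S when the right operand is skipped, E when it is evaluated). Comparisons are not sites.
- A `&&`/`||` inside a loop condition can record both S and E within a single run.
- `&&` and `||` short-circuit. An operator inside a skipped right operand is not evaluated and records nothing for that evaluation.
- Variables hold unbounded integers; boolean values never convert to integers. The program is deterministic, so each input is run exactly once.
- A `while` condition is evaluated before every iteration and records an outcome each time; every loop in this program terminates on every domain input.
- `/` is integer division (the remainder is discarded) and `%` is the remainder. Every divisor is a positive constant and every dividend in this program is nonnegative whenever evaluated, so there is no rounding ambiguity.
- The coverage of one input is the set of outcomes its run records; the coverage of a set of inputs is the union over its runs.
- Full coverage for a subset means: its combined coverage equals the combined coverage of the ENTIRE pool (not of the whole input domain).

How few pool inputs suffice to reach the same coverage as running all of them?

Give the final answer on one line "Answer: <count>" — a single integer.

#1 (x=6, z=9) -> B1->F, B3->E, B2->F, B4->T, B5->T, B8->F, B9->F, B11->S, B10->F; covered: B1=F, B2=F, B3=E, B4=T, B5=T, B8=F, B9=F, B10=F, B11=S
#2 (x=4, z=9) -> B1->F, B3->E, B2->F, B4->F, B6->T, B7->T, B8->T, B8->F, B9->F, B11->E, B10->F; covered: B1=F, B2=F, B3=E, B4=F, B6=T, B7=T, B8=T, B8=F, B9=F, B10=F, B11=E
#3 (x=7, z=7) -> B1->F, B3->E, B2->F, B4->T, B5->T, B8->F, B9->F, B11->S, B10->F; covered: B1=F, B2=F, B3=E, B4=T, B5=T, B8=F, B9=F, B10=F, B11=S
#4 (x=7, z=5) -> B1->T, B3->E, B2->F, B4->T, B5->F, B8->T, B8->T, B8->T, B8->F, B9->F, B11->S, B10->F; covered: B1=T, B2=F, B3=E, B4=T, B5=F, B8=T, B8=F, B9=F, B10=F, B11=S
#5 (x=6, z=5) -> B1->T, B3->E, B2->F, B4->T, B5->F, B8->T, B8->T, B8->T, B8->F, B9->F, B11->S, B10->F; covered: B1=T, B2=F, B3=E, B4=T, B5=F, B8=T, B8=F, B9=F, B10=F, B11=S
#6 (x=4, z=4) -> B1->T, B3->E, B2->F, B4->T, B5->F, B8->T, B8->T, B8->T, B8->F, B9->F, B11->E, B10->F; covered: B1=T, B2=F, B3=E, B4=T, B5=F, B8=T, B8=F, B9=F, B10=F, B11=E
#7 (x=3, z=1) -> B1->T, B3->E, B2->F, B4->T, B5->F, B8->T, B8->T, B8->T, B8->T, B8->T, B8->F, B9->T, B11->E, B10->T, ...; covered: B1=T, B2=F, B3=E, B4=T, B5=F, B8=T, B8=F, B9=T, B10=T, B10=F, B11=S, B11=E
#8 (x=4, z=7) -> B1->T, B3->E, B2->F, B4->T, B5->F, B8->T, B8->T, B8->F, B9->F, B11->S, B10->F; covered: B1=T, B2=F, B3=E, B4=T, B5=F, B8=T, B8=F, B9=F, B10=F, B11=S
#9 (x=7, z=1) -> B1->T, B3->S, B2->F, B4->T, B5->F, B8->T, B8->T, B8->T, B8->T, B8->T, B8->F, B9->F, B11->E, B10->T, ...; covered: B1=T, B2=F, B3=S, B4=T, B5=F, B8=T, B8=F, B9=F, B10=T, B10=F, B11=S, B11=E
#10 (x=7, z=9) -> B1->F, B3->E, B2->F, B4->T, B5->T, B8->F, B9->F, B11->S, B10->F; covered: B1=F, B2=F, B3=E, B4=T, B5=T, B8=F, B9=F, B10=F, B11=S
together the pool reaches 19 outcomes: B1=T, B1=F, B2=F, B3=S, B3=E, B4=T, B4=F, B5=T, B5=F, B6=T, B7=T, B8=T, B8=F, B9=T, B9=F, B10=T, B10=F, B11=S, B11=E
every size-1 subset falls short of the 19 outcomes (best: 12/19)
every size-2 subset falls short of the 19 outcomes (best: 17/19)
every size-3 subset falls short of the 19 outcomes (best: 18/19)
inputs {1, 2, 7, 9} (size 4) cover everything; no size-4 subset with a lexicographically smaller index list covers all 19

Answer: 4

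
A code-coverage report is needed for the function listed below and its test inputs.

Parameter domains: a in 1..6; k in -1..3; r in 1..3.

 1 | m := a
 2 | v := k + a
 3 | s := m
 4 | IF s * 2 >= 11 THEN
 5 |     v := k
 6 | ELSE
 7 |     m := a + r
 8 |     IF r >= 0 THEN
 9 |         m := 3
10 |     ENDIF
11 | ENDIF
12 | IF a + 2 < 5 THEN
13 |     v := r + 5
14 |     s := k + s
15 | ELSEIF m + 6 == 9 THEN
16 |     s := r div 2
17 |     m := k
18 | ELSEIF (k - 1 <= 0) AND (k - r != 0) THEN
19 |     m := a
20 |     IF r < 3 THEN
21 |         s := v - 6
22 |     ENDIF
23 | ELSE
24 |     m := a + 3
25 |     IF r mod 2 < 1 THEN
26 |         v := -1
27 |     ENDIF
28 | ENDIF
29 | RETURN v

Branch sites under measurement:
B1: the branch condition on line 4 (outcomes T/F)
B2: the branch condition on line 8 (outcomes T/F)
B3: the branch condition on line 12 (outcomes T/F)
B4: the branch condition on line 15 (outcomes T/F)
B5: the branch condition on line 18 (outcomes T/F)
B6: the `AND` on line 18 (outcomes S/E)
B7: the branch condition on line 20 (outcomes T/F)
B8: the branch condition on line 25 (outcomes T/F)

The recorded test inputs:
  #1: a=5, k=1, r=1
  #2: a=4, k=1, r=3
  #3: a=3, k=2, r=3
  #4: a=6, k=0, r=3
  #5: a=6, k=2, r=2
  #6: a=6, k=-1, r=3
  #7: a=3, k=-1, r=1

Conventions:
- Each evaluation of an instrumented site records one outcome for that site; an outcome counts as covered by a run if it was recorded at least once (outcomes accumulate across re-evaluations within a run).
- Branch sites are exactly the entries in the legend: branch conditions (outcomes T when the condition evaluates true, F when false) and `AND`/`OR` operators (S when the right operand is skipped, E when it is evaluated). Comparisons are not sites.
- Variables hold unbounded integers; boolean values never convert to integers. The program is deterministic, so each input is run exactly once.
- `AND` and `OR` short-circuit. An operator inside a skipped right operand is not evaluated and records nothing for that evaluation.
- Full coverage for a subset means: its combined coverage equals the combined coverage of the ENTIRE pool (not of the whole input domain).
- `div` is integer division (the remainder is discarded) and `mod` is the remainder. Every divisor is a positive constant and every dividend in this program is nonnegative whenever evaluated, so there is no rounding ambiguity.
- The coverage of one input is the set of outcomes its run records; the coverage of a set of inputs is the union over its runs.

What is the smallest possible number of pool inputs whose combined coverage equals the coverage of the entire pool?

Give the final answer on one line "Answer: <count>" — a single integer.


run #1 (a=5, k=1, r=1) records B1=F, B2=T, B3=F, B4=T
run #2 (a=4, k=1, r=3) records B1=F, B2=T, B3=F, B4=T
run #3 (a=3, k=2, r=3) records B1=F, B2=T, B3=F, B4=T
run #4 (a=6, k=0, r=3) records B1=T, B3=F, B4=F, B5=T, B6=E, B7=F
run #5 (a=6, k=2, r=2) records B1=T, B3=F, B4=F, B5=F, B6=S, B8=T
run #6 (a=6, k=-1, r=3) records B1=T, B3=F, B4=F, B5=T, B6=E, B7=F
run #7 (a=3, k=-1, r=1) records B1=F, B2=T, B3=F, B4=T
pool-wide coverage (12 outcomes): B1=T, B1=F, B2=T, B3=F, B4=T, B4=F, B5=T, B5=F, B6=S, B6=E, B7=F, B8=T
size 1 is not enough: best union over all size-1 subsets is 6/12
size 2 is not enough: best union over all size-2 subsets is 9/12
at size 3, {1, 4, 5} reaches all 12 outcomes; every lexicographically earlier size-3 subset fails
Answer: 3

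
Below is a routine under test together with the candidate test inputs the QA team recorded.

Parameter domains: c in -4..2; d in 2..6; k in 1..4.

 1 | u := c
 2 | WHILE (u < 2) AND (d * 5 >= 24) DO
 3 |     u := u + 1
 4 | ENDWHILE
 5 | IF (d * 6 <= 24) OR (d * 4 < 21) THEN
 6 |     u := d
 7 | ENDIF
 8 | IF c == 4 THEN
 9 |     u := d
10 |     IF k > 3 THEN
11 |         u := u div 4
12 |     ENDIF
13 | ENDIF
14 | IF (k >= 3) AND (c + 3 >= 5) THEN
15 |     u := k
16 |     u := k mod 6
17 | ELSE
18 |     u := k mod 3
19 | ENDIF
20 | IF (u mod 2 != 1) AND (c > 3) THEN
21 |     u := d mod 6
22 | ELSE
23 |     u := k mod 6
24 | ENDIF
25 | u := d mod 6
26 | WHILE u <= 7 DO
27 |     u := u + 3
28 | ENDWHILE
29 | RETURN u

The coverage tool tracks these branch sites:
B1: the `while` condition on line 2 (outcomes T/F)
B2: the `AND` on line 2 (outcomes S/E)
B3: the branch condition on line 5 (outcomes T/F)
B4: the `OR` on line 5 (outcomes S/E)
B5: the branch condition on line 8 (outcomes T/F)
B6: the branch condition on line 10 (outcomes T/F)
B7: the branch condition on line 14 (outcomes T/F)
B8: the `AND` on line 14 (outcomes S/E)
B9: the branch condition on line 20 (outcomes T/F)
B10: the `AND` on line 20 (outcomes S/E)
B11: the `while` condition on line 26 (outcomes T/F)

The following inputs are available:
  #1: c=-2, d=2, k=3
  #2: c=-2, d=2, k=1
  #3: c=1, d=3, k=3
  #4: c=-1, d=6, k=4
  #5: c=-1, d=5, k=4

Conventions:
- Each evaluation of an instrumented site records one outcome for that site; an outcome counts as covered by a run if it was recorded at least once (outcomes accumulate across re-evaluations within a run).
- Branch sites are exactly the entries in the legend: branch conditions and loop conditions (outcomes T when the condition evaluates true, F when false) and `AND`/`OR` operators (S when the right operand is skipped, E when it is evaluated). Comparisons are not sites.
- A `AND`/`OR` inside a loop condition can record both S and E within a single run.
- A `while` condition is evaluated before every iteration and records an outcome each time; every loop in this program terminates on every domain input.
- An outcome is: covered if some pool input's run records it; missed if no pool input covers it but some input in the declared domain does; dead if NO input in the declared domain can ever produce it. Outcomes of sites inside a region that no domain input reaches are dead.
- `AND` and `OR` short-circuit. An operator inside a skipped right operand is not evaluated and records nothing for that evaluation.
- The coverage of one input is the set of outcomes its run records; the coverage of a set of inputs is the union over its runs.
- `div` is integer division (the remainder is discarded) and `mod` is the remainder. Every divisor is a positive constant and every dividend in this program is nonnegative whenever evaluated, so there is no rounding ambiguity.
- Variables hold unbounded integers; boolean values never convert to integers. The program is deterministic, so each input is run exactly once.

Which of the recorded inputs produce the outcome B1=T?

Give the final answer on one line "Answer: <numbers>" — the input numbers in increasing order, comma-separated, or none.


input #1 (c=-2, d=2, k=3): does not record B1=T
input #2 (c=-2, d=2, k=1): does not record B1=T
input #3 (c=1, d=3, k=3): does not record B1=T
input #4 (c=-1, d=6, k=4): records B1=T
input #5 (c=-1, d=5, k=4): records B1=T
Answer: 4, 5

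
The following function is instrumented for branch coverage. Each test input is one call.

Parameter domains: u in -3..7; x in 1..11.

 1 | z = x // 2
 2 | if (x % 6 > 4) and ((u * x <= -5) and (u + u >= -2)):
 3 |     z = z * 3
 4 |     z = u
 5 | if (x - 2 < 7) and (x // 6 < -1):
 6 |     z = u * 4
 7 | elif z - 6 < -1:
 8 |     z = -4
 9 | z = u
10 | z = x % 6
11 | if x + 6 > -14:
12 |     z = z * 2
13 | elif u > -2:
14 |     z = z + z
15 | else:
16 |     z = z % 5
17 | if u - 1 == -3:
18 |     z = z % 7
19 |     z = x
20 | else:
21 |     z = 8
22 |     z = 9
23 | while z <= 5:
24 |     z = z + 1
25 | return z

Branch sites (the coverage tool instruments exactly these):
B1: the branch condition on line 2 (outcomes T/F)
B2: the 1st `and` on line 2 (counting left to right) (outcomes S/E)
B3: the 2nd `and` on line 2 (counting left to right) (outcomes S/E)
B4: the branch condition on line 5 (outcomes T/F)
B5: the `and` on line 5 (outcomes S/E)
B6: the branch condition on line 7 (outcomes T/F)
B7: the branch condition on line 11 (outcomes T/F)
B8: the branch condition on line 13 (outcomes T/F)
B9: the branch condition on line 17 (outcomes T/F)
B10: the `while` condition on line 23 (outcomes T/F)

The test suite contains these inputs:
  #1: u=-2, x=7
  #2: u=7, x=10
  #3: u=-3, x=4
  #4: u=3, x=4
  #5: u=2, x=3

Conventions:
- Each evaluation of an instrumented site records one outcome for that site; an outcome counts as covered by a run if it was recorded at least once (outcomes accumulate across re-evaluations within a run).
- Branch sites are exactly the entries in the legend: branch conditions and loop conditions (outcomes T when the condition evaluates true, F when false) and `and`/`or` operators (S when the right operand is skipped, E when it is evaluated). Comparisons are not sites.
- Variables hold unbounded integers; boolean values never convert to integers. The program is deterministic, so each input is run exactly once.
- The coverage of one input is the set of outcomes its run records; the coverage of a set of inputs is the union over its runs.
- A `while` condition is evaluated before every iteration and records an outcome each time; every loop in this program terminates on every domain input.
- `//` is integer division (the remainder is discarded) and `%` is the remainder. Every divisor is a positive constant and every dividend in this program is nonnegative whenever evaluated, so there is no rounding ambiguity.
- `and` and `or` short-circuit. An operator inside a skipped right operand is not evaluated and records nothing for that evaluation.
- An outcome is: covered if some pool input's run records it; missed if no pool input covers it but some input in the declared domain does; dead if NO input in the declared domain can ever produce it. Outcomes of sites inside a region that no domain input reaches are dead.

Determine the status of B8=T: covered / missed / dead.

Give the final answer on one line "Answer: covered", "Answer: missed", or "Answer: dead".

no pool input records B8=T
checking all 121 inputs in the declared domain: B8=T is never recorded -> dead

Answer: dead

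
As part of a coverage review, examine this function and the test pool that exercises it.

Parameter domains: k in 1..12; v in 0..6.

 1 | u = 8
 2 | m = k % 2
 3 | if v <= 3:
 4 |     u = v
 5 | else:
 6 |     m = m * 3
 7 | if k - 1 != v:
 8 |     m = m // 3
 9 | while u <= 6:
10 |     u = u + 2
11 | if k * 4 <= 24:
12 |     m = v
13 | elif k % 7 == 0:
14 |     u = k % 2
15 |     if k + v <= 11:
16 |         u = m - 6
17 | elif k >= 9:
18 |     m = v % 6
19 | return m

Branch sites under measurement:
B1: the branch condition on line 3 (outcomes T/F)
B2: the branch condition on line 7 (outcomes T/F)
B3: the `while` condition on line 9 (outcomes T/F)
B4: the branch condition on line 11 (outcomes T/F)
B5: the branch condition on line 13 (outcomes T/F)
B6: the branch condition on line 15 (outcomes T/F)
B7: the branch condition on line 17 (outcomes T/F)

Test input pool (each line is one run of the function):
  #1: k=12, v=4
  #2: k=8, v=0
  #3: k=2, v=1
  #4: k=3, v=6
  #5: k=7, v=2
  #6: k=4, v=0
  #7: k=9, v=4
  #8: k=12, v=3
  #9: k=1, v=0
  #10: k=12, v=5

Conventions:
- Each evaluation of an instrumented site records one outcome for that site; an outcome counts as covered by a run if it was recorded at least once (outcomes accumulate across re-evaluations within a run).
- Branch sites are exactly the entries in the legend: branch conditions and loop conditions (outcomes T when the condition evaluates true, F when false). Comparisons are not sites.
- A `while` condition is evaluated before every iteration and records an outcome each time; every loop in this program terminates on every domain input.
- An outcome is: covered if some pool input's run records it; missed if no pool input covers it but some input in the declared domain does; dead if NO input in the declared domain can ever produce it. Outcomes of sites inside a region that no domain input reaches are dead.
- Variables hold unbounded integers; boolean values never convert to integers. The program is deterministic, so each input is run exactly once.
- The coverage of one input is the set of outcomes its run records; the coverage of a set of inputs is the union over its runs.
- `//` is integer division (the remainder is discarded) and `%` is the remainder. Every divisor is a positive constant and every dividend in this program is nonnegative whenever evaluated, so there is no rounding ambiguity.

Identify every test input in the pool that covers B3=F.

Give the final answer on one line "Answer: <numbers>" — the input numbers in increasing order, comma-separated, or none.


input #1 (k=12, v=4): covers B3=F
input #2 (k=8, v=0): covers B3=F
input #3 (k=2, v=1): covers B3=F
input #4 (k=3, v=6): covers B3=F
input #5 (k=7, v=2): covers B3=F
input #6 (k=4, v=0): covers B3=F
input #7 (k=9, v=4): covers B3=F
input #8 (k=12, v=3): covers B3=F
input #9 (k=1, v=0): covers B3=F
input #10 (k=12, v=5): covers B3=F
Answer: 1, 2, 3, 4, 5, 6, 7, 8, 9, 10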